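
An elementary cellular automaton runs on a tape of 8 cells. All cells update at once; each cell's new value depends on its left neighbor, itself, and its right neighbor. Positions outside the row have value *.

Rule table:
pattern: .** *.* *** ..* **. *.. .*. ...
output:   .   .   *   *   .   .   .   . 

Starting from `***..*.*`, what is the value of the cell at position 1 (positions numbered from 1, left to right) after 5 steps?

.

**..*...
*..*...*
..*...*.
.*...*..
....*..*
position 1 holds .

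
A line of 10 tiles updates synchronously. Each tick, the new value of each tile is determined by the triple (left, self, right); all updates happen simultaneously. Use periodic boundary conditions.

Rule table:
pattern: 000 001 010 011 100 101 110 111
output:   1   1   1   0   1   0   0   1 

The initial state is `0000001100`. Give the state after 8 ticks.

0110111111

1111110011
1111101101
1111000000
0110111111
0000011110
1111101101  (repeats tick 2; period 4)
tick 8: 0110111111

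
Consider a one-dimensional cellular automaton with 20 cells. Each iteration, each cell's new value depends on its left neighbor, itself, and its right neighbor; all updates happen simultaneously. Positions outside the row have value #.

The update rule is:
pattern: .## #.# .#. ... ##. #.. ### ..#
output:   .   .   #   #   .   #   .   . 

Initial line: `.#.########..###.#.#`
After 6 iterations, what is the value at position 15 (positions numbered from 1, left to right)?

.#.........#.....#..
.#########.#####.##.
....................
###################.
....................  (repeats iteration 3; period 2)
iteration 6: ###################.
position 15 holds #

#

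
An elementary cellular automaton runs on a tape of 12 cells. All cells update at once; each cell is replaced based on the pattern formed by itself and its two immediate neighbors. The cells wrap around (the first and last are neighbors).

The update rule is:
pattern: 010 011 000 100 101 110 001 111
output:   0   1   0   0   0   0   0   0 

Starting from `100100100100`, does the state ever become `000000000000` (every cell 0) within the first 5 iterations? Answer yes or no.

yes

000000000000
all cells are 0 at iteration 1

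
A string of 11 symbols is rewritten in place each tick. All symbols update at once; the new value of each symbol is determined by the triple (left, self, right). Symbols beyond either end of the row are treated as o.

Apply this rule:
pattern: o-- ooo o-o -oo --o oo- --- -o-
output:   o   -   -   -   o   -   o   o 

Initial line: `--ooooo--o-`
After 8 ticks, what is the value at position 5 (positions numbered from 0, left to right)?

o

oo-----ooo-
--ooooo----
oo-----oooo
--ooooo----  (repeats tick 2; period 2)
tick 8: --ooooo----
position 5 holds o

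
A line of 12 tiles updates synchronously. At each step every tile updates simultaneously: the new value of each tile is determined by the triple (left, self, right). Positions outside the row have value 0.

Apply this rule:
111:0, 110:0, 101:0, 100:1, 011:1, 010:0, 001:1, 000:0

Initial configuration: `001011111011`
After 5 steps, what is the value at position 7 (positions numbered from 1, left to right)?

1

010010000010
101101000101
001000101000
010101000100
100000101010
position 7 holds 1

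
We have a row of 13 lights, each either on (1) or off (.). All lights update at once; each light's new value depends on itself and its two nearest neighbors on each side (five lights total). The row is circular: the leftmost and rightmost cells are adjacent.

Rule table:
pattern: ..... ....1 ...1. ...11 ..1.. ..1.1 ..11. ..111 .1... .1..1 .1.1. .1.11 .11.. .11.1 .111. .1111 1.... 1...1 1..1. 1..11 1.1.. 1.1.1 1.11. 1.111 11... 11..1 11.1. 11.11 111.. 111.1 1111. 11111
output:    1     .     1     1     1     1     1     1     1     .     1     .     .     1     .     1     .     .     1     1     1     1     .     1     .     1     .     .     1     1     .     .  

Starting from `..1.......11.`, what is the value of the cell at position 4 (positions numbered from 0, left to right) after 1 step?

step 1: .111.111.11..
position 4 holds .

.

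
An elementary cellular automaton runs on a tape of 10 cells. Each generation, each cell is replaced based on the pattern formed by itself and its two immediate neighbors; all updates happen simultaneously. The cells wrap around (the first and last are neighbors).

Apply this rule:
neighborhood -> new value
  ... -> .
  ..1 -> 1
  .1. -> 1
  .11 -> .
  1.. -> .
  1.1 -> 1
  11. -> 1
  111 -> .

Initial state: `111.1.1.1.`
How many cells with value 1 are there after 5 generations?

generation 1: ..11111111
generation 2: .1.......1
generation 3: 11......11
generation 4: .1.....1..
generation 5: 11....11..
count of 1: 4

4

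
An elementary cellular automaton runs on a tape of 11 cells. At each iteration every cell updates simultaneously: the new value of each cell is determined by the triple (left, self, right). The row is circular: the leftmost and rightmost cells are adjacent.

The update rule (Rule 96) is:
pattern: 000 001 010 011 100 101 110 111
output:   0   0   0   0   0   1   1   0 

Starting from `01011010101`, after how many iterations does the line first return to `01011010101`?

11

iteration 1: 10101101010
iteration 2: 01010110101
iteration 3: 10101011010
iteration 4: 01010101101
iteration 5: 10101010110
iteration 6: 01010101011
iteration 7: 10101010101
iteration 8: 11010101010
iteration 9: 01101010101
iteration 10: 10110101010
iteration 11: 01011010101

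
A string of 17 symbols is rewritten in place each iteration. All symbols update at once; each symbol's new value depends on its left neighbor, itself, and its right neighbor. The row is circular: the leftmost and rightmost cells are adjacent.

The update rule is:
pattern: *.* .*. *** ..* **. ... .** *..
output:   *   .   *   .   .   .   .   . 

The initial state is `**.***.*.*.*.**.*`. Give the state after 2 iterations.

.*.*.*.*.*.*....*

*.*.*.*.*.*.*..*.
.*.*.*.*.*.*....*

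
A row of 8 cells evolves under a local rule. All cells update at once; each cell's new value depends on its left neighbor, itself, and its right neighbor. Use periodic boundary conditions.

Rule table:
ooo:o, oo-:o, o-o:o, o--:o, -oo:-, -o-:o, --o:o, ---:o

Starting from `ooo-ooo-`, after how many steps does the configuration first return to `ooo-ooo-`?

-ooo-ooo
o-ooo-oo
oo-ooo-o
ooo-ooo-

4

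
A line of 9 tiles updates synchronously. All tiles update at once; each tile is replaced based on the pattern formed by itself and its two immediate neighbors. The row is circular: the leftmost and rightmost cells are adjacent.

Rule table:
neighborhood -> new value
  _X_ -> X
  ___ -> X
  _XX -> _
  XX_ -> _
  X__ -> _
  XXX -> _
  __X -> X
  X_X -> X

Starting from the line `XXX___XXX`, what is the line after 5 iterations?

______XX_

iteration 1: ____XX___
iteration 2: XXXX___XX
iteration 3: _____XX__
iteration 4: XXXXX___X
iteration 5: ______XX_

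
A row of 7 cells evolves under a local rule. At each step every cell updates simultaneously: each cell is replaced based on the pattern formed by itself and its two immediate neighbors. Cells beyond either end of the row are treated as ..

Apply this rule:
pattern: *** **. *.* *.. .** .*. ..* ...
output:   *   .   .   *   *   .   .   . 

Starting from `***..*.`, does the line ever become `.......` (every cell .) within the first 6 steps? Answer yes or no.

no

step 1: **.*..*
step 2: *...*..
step 3: .*...*.
step 4: ..*...*
step 5: ...*...
step 6: ....*..
step 6 is ....*.., still not uniform .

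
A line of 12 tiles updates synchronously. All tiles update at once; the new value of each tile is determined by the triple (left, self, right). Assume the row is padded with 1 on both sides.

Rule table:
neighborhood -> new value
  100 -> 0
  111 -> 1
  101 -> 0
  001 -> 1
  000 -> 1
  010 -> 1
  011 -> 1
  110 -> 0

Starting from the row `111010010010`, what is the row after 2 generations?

100110100100

110010110110
100110100100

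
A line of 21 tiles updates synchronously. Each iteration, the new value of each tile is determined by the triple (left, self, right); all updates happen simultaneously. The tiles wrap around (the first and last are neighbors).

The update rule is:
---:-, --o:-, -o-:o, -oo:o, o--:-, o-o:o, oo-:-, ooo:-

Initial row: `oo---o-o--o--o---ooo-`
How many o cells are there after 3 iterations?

iteration 1: o----ooo--o--o---o--o
iteration 2: -----o----o--o---o--o
iteration 3: -----o----o--o---o--o
count of o: 5

5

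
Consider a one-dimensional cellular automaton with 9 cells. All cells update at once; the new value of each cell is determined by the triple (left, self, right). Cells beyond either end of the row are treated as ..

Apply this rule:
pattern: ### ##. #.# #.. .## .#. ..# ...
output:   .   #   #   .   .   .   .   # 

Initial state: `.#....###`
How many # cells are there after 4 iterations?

...##...#
##..#.#..
.#...#..#
...#.....
count of #: 1

1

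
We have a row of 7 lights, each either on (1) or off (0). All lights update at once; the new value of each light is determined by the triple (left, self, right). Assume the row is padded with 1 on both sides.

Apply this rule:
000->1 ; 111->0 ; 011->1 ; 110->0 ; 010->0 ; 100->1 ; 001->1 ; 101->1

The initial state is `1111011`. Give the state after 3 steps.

0000110
1111101
0000011

0000011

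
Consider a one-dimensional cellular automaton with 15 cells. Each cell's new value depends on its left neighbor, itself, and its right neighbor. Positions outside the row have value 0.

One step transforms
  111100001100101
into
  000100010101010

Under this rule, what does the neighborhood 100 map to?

At position 4 the neighborhood is 100; the next row has 0 there.

0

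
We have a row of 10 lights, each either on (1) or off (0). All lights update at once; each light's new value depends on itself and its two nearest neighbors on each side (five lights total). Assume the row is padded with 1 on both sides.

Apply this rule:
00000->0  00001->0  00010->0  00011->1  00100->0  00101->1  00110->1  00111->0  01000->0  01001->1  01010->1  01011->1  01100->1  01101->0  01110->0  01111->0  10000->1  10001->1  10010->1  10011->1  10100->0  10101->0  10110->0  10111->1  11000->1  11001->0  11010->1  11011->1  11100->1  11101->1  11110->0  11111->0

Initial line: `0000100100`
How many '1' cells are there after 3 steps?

1100011011
0111110110
1100011001
count of 1: 5

5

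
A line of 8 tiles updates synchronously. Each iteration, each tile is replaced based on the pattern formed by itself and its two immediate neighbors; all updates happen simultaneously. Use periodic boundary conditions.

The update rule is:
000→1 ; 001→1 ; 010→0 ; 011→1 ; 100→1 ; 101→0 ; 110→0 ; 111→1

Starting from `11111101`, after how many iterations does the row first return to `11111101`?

11111001
11110111
11100111
11011111
10011111
01111111
01111110
11111101

8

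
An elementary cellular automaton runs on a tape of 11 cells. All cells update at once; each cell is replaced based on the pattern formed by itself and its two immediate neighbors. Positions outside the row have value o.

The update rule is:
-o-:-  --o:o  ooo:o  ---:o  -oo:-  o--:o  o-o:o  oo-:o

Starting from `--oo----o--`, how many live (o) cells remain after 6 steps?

step 1: oo-ooooo-oo
step 2: ooo-ooooo-o
step 3: oooo-ooooo-
step 4: ooooo-ooooo
step 5: oooooo-oooo
step 6: ooooooo-ooo
count of o: 10

10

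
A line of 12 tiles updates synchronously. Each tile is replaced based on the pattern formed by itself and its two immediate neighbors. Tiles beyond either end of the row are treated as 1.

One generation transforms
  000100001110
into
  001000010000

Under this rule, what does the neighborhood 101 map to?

At position 11 the neighborhood is 101; the next row has 0 there.

0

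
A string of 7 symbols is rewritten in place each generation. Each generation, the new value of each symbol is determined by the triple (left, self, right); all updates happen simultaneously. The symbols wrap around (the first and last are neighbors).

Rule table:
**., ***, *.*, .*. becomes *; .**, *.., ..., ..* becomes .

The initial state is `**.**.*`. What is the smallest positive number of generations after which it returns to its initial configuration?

7

generation 1: ***.**.
generation 2: .***.**
generation 3: *.***.*
generation 4: **.***.
generation 5: .**.***
generation 6: *.**.**
generation 7: **.**.*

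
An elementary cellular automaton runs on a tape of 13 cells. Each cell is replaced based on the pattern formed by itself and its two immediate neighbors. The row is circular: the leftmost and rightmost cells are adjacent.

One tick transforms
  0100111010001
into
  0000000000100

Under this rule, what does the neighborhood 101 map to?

0

At position 0 the neighborhood is 101; the next row has 0 there.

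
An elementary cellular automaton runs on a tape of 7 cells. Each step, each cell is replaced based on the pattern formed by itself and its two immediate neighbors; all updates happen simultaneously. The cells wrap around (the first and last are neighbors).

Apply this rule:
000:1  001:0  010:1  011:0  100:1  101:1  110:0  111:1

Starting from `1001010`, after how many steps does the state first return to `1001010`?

1101111
1010111
0111011
1010100
1111110
0111101
1011011
0100101
1110111
1101011
1011101
0101010
0111111
1011110
1101101
1010010
1111011
1110101
1101110
0010101
1011111
0101111
1110110
0101001
1111101
1111010
0110111
1001010

28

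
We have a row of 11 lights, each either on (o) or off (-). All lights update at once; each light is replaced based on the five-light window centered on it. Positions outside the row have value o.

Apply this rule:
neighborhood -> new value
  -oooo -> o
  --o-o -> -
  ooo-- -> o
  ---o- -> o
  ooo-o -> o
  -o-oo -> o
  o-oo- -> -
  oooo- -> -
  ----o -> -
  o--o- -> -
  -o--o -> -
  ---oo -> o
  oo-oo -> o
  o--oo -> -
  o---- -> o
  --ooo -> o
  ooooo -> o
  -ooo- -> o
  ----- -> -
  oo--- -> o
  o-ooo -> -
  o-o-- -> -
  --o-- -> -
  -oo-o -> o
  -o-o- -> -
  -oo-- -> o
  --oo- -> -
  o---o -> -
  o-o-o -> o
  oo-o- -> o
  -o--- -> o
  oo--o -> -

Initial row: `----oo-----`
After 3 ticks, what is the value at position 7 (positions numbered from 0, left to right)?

o

tick 1: oo-o-ooo--o
tick 2: -oooo-oo--o
tick 3: o-o-oo-o--o
position 7 holds o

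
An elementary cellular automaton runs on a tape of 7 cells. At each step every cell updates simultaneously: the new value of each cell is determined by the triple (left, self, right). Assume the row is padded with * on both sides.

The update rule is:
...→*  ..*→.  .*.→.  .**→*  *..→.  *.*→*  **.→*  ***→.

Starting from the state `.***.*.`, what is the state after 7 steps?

.....**

step 1: **.**.*
step 2: .******
step 3: **.....
step 4: .*.***.
step 5: *.**.**
step 6: ******.
step 7: .....**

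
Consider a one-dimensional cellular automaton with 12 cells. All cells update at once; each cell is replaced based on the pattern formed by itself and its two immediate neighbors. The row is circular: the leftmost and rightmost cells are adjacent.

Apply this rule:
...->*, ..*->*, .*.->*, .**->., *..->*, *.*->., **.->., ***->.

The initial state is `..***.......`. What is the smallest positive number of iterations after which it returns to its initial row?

2

iteration 1: **...*******
iteration 2: ..***.......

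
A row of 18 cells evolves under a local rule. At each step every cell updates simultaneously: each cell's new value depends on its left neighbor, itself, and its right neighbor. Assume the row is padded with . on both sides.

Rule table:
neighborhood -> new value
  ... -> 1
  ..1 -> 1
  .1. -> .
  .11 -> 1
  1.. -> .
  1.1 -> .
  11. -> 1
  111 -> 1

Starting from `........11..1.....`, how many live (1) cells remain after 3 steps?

17

step 1: 1111111111.1..1111
step 2: 1111111111...11111
step 3: 1111111111.1111111
count of 1: 17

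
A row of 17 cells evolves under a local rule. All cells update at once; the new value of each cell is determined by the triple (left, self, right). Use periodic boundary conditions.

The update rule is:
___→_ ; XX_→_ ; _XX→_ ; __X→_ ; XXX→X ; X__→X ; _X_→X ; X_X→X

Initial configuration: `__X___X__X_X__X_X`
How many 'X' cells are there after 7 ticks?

X_XX__XX_XXXX_XXX
_X__X___X_XX_X_XX
XXX_XX__XX__XXX__
_X_X__X___X__X_X_
_XXXX_XX__XX_XXXX
X_XX_X__X___X_XX_
XX__XXX_XX__XX__X
count of X: 10

10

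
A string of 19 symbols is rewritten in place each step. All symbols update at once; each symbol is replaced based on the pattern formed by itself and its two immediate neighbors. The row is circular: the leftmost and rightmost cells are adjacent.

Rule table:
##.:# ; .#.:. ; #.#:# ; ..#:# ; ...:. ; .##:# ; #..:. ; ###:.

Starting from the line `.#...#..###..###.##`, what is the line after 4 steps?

step 1: #...#..##.#.##.####
step 2: #..#..####.#####...
step 3: ..#..##..###...#..#
step 4: .#..###.##.#..#..#.

.#..###.##.#..#..#.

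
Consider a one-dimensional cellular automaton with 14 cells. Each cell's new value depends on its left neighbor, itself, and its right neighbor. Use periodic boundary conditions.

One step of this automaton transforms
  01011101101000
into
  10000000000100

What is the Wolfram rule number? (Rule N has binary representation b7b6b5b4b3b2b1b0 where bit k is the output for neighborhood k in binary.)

position 4: 111 → 0  (bit 7 = 0)
position 5: 110 → 0  (bit 6 = 0)
position 2: 101 → 0  (bit 5 = 0)
position 11: 100 → 1  (bit 4 = 1)
position 3: 011 → 0  (bit 3 = 0)
position 1: 010 → 0  (bit 2 = 0)
position 0: 001 → 1  (bit 1 = 1)
position 12: 000 → 0  (bit 0 = 0)
bits b7..b0 = 00010010 = 18

18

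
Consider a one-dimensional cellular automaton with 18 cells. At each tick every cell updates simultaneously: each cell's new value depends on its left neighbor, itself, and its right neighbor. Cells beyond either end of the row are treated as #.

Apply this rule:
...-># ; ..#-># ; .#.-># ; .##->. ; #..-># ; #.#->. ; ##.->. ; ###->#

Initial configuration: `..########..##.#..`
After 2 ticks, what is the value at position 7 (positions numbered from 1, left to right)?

##.######.##...###
#...####....###.##
position 7 holds #

#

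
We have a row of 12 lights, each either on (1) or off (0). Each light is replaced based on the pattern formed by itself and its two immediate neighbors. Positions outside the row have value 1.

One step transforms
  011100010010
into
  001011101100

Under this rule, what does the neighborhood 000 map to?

At position 5 the neighborhood is 000; the next row has 1 there.

1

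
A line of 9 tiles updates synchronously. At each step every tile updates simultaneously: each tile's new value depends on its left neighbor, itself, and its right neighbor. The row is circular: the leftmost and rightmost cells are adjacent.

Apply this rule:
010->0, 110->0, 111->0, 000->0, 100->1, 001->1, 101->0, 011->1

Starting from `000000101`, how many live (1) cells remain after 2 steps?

100001000
010010101
count of 1: 4

4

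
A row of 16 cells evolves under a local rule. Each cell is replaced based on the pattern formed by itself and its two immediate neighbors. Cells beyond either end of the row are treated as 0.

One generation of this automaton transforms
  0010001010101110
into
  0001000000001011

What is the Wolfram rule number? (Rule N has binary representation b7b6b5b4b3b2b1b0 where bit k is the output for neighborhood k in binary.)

position 13: 111 → 0  (bit 7 = 0)
position 14: 110 → 1  (bit 6 = 1)
position 7: 101 → 0  (bit 5 = 0)
position 3: 100 → 1  (bit 4 = 1)
position 12: 011 → 1  (bit 3 = 1)
position 2: 010 → 0  (bit 2 = 0)
position 1: 001 → 0  (bit 1 = 0)
position 0: 000 → 0  (bit 0 = 0)
bits b7..b0 = 01011000 = 88

88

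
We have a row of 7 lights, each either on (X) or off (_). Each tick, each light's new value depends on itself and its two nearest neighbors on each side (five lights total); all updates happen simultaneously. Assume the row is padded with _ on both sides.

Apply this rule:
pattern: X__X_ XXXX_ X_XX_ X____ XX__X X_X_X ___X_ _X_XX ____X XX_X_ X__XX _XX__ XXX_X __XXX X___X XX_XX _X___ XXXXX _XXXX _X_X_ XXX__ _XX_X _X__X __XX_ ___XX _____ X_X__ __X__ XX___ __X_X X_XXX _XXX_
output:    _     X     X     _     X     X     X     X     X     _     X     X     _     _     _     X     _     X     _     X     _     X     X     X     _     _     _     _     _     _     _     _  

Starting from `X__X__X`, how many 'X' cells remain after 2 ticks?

2

_X__X__
X_X____
count of X: 2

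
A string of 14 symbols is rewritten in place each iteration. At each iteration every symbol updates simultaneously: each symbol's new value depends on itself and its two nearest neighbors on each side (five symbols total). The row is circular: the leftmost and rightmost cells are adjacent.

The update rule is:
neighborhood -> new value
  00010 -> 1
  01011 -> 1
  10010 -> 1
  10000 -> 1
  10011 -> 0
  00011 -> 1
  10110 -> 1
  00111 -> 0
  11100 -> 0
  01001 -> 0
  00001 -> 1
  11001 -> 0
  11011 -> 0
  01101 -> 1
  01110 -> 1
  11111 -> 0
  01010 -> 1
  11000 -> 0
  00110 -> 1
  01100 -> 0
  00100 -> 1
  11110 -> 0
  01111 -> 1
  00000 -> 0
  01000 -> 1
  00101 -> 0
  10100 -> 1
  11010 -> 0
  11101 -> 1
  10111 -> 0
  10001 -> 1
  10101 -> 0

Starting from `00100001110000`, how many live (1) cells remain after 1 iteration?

11111110100100
count of 1: 9

9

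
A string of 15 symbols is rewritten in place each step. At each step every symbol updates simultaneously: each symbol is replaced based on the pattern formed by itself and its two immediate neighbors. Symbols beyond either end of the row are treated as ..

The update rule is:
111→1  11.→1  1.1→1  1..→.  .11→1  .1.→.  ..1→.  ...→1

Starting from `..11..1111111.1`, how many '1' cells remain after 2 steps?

1.11..11111111.
.111..11111111.
count of 1: 11

11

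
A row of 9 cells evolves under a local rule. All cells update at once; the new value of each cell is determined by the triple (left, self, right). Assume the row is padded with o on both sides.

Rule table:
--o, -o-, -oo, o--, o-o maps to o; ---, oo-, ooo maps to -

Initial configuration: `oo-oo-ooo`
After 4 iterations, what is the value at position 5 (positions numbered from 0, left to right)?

o

--oo-oo--
ooo-oo-oo
---oo-oo-
o-oo-oo-o
position 5 holds o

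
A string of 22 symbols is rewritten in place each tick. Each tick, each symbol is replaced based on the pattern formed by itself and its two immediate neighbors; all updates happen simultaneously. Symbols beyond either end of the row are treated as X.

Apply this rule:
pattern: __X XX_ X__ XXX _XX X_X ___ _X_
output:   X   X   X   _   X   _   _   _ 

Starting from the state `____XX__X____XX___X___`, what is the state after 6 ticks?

X___XX__X_____XXXXXXX_

X__XXXXX_X__XXXX_X_X_X
XXXX___X__XXX__X_____X
___XX_X_XXX_XXX_X___XX
X_XXX___X_X_X_X__X_XX_
X_X_XX_X_______XX__XX_
X___XX__X_____XXXXXXX_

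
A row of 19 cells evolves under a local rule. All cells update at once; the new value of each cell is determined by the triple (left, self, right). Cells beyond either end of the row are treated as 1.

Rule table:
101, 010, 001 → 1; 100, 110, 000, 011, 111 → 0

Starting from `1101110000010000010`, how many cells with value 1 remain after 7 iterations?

7

0010000000110000111
0110000001000001000
1000000011000011001
0000000100000100010
0000001100001100111
0000010000010001000
0000110000110011001
count of 1: 7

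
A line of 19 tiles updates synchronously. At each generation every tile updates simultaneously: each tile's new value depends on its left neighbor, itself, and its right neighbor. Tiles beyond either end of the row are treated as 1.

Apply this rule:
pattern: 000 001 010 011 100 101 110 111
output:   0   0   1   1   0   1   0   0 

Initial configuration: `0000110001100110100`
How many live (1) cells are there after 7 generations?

3

generation 1: 0000100001000101100
generation 2: 0000100001000111000
generation 3: 0000100001000100000
generation 4: 0000100001000100000  (fixed point — unchanged through generation 7)
count of 1: 3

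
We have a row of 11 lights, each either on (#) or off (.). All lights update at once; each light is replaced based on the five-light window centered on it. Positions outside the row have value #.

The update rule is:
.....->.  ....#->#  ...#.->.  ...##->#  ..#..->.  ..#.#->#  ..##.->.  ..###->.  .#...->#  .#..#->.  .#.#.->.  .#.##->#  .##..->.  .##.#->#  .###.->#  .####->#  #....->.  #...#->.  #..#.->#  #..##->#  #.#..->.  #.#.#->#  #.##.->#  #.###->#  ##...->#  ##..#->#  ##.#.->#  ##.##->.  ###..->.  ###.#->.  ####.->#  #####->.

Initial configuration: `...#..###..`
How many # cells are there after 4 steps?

9

#....#.#.##
.#.#.#.####
##.#.####..
#.######.##
count of #: 9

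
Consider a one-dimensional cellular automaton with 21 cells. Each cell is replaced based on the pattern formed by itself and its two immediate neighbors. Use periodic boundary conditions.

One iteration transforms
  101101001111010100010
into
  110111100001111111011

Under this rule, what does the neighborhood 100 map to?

1

At position 6 the neighborhood is 100; the next row has 1 there.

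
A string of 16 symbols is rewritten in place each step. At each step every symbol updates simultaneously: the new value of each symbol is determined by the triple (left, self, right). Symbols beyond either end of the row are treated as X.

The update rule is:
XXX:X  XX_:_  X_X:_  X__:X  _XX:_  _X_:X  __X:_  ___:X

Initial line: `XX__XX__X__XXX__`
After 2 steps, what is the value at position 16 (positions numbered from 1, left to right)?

X_X___X_XX__X_X_
__XXX_X___X_X_X_
position 16 holds _

_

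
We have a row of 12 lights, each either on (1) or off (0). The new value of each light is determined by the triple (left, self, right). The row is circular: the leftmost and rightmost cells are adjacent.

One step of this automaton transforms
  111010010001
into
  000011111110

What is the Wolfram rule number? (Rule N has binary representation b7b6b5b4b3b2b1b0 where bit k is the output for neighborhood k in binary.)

23

position 0: 111 → 0  (bit 7 = 0)
position 2: 110 → 0  (bit 6 = 0)
position 3: 101 → 0  (bit 5 = 0)
position 5: 100 → 1  (bit 4 = 1)
position 11: 011 → 0  (bit 3 = 0)
position 4: 010 → 1  (bit 2 = 1)
position 6: 001 → 1  (bit 1 = 1)
position 9: 000 → 1  (bit 0 = 1)
bits b7..b0 = 00010111 = 23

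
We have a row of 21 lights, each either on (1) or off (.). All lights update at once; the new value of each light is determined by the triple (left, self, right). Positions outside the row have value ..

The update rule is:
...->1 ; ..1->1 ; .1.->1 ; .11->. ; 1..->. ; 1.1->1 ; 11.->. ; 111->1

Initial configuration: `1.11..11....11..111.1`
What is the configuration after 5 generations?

11...1...111...1.1.11
...111.11.1..111111..
111.1.1..11.1.1111..1
.1.1111.1..111.11..11
111.11.11.1.1.1...1..

111.11.11.1.1.1...1..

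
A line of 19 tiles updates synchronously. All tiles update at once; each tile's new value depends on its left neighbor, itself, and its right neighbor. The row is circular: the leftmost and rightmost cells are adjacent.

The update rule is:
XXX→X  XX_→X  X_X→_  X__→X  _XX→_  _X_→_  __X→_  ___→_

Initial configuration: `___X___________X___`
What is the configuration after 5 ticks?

_X______X__________

____X___________X__
_____X___________X_
______X___________X
X______X___________
_X______X__________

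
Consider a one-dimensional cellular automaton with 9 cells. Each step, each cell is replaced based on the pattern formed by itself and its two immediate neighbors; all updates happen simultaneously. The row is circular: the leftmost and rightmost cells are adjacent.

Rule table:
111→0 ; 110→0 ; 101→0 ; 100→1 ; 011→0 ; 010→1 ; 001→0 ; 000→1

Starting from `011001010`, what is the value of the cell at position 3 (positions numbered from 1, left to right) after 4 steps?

000101011
110101000
000101110
110100001
position 3 holds 0

0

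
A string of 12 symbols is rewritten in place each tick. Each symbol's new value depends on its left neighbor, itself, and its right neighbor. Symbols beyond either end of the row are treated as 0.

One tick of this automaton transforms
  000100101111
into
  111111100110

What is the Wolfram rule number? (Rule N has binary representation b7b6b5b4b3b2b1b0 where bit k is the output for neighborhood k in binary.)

position 9: 111 → 1  (bit 7 = 1)
position 11: 110 → 0  (bit 6 = 0)
position 7: 101 → 0  (bit 5 = 0)
position 4: 100 → 1  (bit 4 = 1)
position 8: 011 → 0  (bit 3 = 0)
position 3: 010 → 1  (bit 2 = 1)
position 2: 001 → 1  (bit 1 = 1)
position 0: 000 → 1  (bit 0 = 1)
bits b7..b0 = 10010111 = 151

151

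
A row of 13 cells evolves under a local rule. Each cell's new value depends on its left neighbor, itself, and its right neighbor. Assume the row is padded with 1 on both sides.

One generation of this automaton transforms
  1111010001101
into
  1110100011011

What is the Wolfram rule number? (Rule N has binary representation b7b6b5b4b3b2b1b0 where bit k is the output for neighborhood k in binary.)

170

position 0: 111 → 1  (bit 7 = 1)
position 3: 110 → 0  (bit 6 = 0)
position 4: 101 → 1  (bit 5 = 1)
position 6: 100 → 0  (bit 4 = 0)
position 9: 011 → 1  (bit 3 = 1)
position 5: 010 → 0  (bit 2 = 0)
position 8: 001 → 1  (bit 1 = 1)
position 7: 000 → 0  (bit 0 = 0)
bits b7..b0 = 10101010 = 170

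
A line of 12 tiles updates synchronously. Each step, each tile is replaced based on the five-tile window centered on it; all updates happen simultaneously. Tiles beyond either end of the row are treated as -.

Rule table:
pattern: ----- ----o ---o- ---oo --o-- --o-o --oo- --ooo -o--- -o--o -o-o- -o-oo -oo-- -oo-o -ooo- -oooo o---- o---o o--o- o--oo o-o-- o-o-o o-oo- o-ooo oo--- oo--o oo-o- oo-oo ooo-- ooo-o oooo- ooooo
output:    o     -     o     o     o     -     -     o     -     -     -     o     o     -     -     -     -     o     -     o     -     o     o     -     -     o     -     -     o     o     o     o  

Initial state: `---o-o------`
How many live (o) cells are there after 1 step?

6

o-o-----oooo
count of o: 6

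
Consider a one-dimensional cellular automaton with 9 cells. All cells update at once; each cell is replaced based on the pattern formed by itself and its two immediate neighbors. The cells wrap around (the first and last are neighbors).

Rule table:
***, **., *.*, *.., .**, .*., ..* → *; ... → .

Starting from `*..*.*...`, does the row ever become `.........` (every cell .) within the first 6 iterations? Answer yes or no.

*******.*
*********
*********  (fixed point — unchanged through iteration 6)
iteration 6 is *********, still not uniform .

no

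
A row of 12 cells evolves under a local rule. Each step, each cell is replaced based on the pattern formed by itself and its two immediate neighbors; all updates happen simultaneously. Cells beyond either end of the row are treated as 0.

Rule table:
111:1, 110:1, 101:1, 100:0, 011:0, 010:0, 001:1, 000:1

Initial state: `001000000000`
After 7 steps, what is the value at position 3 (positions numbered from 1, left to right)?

1

step 1: 110011111111
step 2: 010101111111
step 3: 101010111111
step 4: 010101011111
step 5: 101010101111
step 6: 010101010111
step 7: 101010101011
position 3 holds 1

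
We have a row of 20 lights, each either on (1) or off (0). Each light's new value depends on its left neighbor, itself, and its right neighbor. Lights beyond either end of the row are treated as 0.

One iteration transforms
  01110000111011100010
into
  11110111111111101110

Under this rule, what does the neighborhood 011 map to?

At position 1 the neighborhood is 011; the next row has 1 there.

1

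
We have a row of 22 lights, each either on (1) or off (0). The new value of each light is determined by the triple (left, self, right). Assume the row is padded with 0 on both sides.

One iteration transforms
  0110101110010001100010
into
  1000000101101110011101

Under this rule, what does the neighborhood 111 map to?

1

At position 7 the neighborhood is 111; the next row has 1 there.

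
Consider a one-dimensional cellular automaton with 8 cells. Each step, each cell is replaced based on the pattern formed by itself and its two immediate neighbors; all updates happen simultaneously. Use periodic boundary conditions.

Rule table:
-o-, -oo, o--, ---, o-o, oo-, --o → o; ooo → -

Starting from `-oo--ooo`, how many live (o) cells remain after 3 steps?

7

oooooo-o
-----ooo
oooooo-o
count of o: 7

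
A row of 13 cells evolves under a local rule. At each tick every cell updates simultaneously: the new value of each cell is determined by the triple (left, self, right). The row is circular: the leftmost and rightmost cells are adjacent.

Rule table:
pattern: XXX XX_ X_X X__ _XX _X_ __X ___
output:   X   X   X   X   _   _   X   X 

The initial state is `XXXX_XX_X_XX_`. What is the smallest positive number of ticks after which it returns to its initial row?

13

_XXXX_XX_X_XX
X_XXXX_XX_X_X
XX_XXXX_XX_X_
_XX_XXXX_XX_X
X_XX_XXXX_XX_
_X_XX_XXXX_XX
X_X_XX_XXXX_X
XX_X_XX_XXXX_
_XX_X_XX_XXXX
X_XX_X_XX_XXX
XX_XX_X_XX_XX
XXX_XX_X_XX_X
XXXX_XX_X_XX_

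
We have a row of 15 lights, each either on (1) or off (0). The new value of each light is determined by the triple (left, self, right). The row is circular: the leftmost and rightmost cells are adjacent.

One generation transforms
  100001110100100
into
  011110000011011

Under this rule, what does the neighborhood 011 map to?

At position 5 the neighborhood is 011; the next row has 0 there.

0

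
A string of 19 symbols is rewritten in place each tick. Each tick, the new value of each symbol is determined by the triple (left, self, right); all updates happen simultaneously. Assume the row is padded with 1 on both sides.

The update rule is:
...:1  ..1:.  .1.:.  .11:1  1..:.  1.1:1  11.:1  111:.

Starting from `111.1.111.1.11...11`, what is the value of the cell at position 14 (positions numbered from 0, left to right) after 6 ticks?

tick 1: ..11.11.11.111.1.1.
tick 2: ..1111111111.11.1.1
tick 3: ..1........11111.11
tick 4: ....111111.1...111.
tick 5: .11.1....11..1.1.11
tick 6: 1111..11.11...1.11.
position 14 holds 1

1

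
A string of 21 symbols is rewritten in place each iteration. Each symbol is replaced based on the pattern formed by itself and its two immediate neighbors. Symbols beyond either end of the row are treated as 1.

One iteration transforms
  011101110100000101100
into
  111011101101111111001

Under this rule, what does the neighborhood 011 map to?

1

At position 1 the neighborhood is 011; the next row has 1 there.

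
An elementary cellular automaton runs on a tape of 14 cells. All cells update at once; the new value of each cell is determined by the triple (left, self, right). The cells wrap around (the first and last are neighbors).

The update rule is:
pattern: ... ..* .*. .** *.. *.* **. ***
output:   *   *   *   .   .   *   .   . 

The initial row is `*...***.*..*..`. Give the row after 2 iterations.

*.**...**.**.*
.*...**..*..*.

.*...**..*..*.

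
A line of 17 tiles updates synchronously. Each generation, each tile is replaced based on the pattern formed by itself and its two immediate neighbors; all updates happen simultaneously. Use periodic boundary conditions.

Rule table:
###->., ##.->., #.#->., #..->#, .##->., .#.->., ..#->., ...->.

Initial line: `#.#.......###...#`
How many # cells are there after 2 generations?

2

...#.........#...
....#.........#..
count of #: 2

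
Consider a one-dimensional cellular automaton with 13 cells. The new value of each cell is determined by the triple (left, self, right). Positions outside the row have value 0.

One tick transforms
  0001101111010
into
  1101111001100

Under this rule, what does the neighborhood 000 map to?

At position 0 the neighborhood is 000; the next row has 1 there.

1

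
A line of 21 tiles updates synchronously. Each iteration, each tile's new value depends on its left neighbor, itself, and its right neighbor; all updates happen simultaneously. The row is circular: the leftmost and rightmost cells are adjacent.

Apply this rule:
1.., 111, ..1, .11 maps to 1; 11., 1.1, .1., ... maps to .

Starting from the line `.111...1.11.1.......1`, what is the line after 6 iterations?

iteration 1: .11.1.1..1...1.....1.
iteration 2: 11.....11.1.1.1...1.1
iteration 3: 1.1...11.......1.1..1
iteration 4: ...1.11.1.....1...111
iteration 5: 1.1..1...1...1.1.111.
iteration 6: ...11.1.1.1.1....11..

...11.1.1.1.1....11..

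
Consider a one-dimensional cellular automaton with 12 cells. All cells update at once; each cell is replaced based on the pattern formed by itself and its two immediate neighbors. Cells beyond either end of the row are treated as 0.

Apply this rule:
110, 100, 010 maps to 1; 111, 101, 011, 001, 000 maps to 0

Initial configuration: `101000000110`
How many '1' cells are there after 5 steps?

101100000011
100110000001
110011000001
011001100001
001100110001
count of 1: 5

5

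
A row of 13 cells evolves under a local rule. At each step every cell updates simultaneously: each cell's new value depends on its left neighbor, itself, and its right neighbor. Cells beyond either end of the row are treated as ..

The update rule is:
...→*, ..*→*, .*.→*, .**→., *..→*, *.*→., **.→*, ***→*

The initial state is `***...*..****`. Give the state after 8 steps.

***.***.***.*

.********.***
*.*******..**
*..********.*
***.*******.*
.**..******.*
*.***.*****.*
*..**..****.*
***.***.***.*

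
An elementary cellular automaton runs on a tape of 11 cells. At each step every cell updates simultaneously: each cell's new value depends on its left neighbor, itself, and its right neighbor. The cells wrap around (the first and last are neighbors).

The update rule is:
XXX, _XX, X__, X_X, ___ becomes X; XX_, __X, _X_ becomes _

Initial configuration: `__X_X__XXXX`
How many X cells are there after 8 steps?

X__X_X_XXX_
_X__X_XXX_X
X_X__XXX_X_
_X_X_XX_X_X
X_X_XX_X_X_
_X_XX_X_X_X
X_XX_X_X_X_
_XX_X_X_X_X
count of X: 6

6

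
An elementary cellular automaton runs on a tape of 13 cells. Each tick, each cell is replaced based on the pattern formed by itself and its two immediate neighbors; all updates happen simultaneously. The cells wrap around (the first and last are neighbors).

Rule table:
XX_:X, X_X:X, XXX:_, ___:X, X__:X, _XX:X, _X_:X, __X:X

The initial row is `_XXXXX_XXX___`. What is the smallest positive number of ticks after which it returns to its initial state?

XX___XXX_XXXX
_XXXXX_XXX___

2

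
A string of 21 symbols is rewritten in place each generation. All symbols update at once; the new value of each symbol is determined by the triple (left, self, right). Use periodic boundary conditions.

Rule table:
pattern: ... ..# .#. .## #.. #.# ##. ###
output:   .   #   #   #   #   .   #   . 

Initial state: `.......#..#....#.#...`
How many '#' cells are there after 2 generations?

10

generation 1: ......######..##.##..
generation 2: .....##....#####.###.
count of #: 10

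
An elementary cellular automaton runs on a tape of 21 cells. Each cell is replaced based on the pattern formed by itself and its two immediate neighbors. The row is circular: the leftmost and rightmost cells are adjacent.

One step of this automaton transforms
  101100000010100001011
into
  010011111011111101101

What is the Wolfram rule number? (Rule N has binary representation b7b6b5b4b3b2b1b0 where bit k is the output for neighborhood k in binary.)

position 20: 111 → 1  (bit 7 = 1)
position 0: 110 → 0  (bit 6 = 0)
position 1: 101 → 1  (bit 5 = 1)
position 4: 100 → 1  (bit 4 = 1)
position 2: 011 → 0  (bit 3 = 0)
position 10: 010 → 1  (bit 2 = 1)
position 9: 001 → 0  (bit 1 = 0)
position 5: 000 → 1  (bit 0 = 1)
bits b7..b0 = 10110101 = 181

181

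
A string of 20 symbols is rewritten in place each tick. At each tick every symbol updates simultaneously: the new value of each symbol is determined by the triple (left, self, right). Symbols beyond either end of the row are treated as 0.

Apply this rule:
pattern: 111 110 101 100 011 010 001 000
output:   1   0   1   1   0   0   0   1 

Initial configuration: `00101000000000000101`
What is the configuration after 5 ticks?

01001001011101010100

10010111111111110010
01001011111111101001
00100101111111010100
10010010111110101011
01001001011101010100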